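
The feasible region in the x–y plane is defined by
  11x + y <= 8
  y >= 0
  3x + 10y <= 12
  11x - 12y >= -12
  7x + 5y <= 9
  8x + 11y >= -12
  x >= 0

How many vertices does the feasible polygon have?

6

Of the 21 pairwise boundary intersections, those satisfying every inequality are:
  (8/11, 0)
  (31/48, 43/48)
  (0, 0)
  (12/73, 84/73)
  (6/11, 57/55)
  (0, 1)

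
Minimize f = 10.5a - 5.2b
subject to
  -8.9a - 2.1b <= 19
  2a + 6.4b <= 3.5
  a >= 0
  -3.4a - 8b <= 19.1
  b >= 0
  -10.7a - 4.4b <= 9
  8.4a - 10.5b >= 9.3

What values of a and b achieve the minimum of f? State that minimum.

Vertices and f = 10.5a - 5.2b:
  (7/4, 0) → f = 147/8
  (3209/2492, 90/623) → f = 63645/4984
  (31/28, 0) → f = 93/8

The binding constraints are b = 0 and 8.4a - 10.5b = 9.3.
Solving simultaneously gives a = 31/28, b = 0.

a = 31/28, b = 0, minimum f = 93/8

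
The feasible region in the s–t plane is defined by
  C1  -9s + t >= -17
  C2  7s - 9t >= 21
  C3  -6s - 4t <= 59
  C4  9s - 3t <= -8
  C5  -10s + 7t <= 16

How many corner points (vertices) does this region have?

3

Pairwise boundary intersections that survive every other constraint:
  (-447/82, -539/82)
  (-9/4, -49/12)
  (-209/54, -161/18)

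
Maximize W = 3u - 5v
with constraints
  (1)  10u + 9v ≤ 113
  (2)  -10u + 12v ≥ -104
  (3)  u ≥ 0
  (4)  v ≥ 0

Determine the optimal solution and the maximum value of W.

u = 52/5, v = 0, maximum W = 156/5

Corner points and W = 3u - 5v:
  (382/35, 3/7) → W = 153/5
  (0, 113/9) → W = -565/9
  (52/5, 0) → W = 156/5
  (0, 0) → W = 0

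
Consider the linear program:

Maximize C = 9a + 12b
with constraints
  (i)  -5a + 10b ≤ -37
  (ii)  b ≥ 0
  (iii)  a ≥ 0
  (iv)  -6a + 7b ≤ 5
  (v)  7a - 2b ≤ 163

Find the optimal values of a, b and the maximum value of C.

Feasible corners and C = 9a + 12b:
  (37/5, 0) → C = 333/5
  (389/15, 139/15) → C = 1723/5
  (163/7, 0) → C = 1467/7

a = 389/15, b = 139/15, maximum C = 1723/5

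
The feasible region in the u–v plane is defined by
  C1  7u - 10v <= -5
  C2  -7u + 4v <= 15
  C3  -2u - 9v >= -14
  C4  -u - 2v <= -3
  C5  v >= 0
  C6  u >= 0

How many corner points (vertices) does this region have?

Of the 15 pairwise boundary intersections, those satisfying every inequality are:
  (95/83, 108/83)
  (5/6, 13/12)
  (0, 14/9)
  (0, 3/2)

4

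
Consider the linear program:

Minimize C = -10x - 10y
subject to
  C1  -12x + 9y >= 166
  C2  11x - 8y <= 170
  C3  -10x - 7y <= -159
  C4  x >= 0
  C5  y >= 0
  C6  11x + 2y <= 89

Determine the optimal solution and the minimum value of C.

x = 0, y = 89/2, minimum C = -445

Vertices and C = -10x - 10y:
  (269/174, 1784/87) → C = -6395/29
  (469/123, 2894/123) → C = -11210/41
  (0, 159/7) → C = -1590/7
  (0, 89/2) → C = -445

The binding constraints are x = 0 and 11x + 2y = 89.
Solving simultaneously gives x = 0, y = 89/2.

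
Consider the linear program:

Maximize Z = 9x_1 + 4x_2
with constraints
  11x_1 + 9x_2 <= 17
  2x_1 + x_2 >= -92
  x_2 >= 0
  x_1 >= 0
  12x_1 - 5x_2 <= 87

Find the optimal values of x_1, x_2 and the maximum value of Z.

Vertices and Z = 9x_1 + 4x_2:
  (17/11, 0) → Z = 153/11
  (0, 17/9) → Z = 68/9
  (0, 0) → Z = 0

At the optimal vertex, 11x_1 + 9x_2 = 17 and x_2 = 0.
Solving simultaneously gives x_1 = 17/11, x_2 = 0.

x_1 = 17/11, x_2 = 0, maximum Z = 153/11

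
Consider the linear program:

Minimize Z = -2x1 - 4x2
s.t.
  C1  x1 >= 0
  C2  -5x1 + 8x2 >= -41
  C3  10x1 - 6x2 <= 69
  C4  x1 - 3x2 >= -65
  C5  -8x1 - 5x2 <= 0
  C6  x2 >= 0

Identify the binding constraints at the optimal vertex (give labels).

C3 and C4

Vertices and Z = -2x1 - 4x2:
  (0, 65/3) → Z = -260/3
  (0, 0) → Z = 0
  (199/8, 719/24) → Z = -2035/12
  (69/10, 0) → Z = -69/5

The minimum is at (199/8, 719/24). Substituting into each constraint, equality holds for C3 and C4; the remaining constraints have slack.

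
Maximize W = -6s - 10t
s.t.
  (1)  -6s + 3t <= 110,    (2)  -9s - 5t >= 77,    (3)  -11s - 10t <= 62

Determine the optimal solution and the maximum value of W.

Corner points and W = -6s - 10t:
  (-781/57, 176/19) → W = -198/19
  (-1286/93, 838/93) → W = -664/93
  (-92/7, 289/35) → W = -26/7

At the optimal vertex, -9s - 5t = 77 and -11s - 10t = 62.
Solving simultaneously gives s = -92/7, t = 289/35.

s = -92/7, t = 289/35, maximum W = -26/7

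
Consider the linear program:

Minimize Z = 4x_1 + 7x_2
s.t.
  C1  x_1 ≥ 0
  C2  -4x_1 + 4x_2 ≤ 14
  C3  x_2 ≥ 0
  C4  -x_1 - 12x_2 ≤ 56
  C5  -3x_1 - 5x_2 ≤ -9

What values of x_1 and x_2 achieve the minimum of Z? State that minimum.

Feasible corners and Z = 4x_1 + 7x_2:
  (0, 7/2) → Z = 49/2
  (0, 9/5) → Z = 63/5
  (3, 0) → Z = 12
The feasible region is unbounded (it extends along (1, 1), (1, 0)), but Z strictly increases along every unbounded feasible direction, so there is no improving ray and the minimum is attained at a vertex.

x_1 = 3, x_2 = 0, minimum Z = 12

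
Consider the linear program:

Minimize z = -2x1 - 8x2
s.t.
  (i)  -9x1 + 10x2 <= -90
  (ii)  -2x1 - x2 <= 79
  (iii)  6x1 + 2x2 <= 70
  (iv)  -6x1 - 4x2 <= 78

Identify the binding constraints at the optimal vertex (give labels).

Extreme points and z = -2x1 - 8x2:
  (440/39, 15/13) → z = -1240/39
  (-35/8, -207/16) → z = 449/4
  (109/3, -74) → z = 1558/3

The minimum is at (440/39, 15/13). Substituting into each constraint, equality holds for (i) and (iii); the remaining constraints have slack.

(i) and (iii)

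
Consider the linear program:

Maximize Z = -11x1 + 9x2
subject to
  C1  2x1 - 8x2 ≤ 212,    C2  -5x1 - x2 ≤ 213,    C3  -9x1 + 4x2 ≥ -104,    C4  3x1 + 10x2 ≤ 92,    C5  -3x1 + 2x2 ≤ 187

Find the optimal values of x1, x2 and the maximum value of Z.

Feasible corners and Z = -11x1 + 9x2:
  (-746/21, -743/21) → Z = 217/3
  (-1/4, -425/16) → Z = -3781/16
  (-613/13, 296/13) → Z = 9407/13
  (704/51, 86/17) → Z = -5422/51
  (-281/6, 93/4) → Z = 8693/12

x1 = -281/6, x2 = 93/4, maximum Z = 8693/12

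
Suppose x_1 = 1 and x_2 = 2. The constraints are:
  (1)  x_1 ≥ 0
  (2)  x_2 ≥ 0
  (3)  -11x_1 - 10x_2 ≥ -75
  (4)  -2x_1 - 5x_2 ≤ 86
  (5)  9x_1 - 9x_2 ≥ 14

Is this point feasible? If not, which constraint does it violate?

not feasible — violates (5)

Constraint (5): 9x_1 - 9x_2 = -9, which is not ≥ 14. All other constraints are satisfied.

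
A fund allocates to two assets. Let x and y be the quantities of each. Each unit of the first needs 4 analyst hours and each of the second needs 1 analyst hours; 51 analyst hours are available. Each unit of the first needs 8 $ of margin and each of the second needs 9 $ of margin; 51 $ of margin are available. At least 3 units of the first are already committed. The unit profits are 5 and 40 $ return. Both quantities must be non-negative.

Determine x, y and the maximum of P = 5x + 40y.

Vertices and P = 5x + 40y:
  (51/8, 0) → P = 255/8
  (3, 0) → P = 15
  (3, 3) → P = 135

x = 3, y = 3, maximum P = 135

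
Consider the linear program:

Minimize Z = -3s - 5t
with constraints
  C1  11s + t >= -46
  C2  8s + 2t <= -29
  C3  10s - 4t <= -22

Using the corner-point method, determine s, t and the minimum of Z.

Corner points and Z = -3s - 5t:
  (-9/2, 7/2) → Z = -4
  (-103/27, -109/27) → Z = 854/27
  (-40/13, -57/26) → Z = 525/26

The binding constraints are 11s + t = -46 and 8s + 2t = -29.
Solving simultaneously gives s = -9/2, t = 7/2.

s = -9/2, t = 7/2, minimum Z = -4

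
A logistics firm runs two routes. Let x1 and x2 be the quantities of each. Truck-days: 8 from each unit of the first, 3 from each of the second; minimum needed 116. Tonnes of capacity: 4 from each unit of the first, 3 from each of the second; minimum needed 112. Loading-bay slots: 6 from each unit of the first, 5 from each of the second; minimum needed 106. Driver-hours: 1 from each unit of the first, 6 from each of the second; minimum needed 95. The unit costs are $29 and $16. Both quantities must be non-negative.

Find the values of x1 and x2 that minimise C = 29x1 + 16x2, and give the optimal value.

x1 = 1, x2 = 36, minimum C = 605

Extreme points and C = 29x1 + 16x2:
  (0, 116/3) → C = 1856/3
  (95, 0) → C = 2755
  (1, 36) → C = 605
  (129/7, 268/21) → C = 15511/21
The feasible region is unbounded (it extends along (0, 1), (1, 0)), but C strictly increases along every unbounded feasible direction, so there is no improving ray and the minimum is attained at a vertex.

At the optimal vertex, 8x1 + 3x2 = 116 and 4x1 + 3x2 = 112.
Solving simultaneously gives x1 = 1, x2 = 36.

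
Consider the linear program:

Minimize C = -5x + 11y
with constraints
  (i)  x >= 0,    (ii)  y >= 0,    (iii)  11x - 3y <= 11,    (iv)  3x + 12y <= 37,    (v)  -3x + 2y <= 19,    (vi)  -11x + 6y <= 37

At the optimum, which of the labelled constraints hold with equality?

Feasible corners and C = -5x + 11y:
  (0, 0) → C = 0
  (0, 37/12) → C = 407/12
  (1, 0) → C = -5
  (81/47, 374/141) → C = 2899/141

The minimum is at (1, 0). Substituting into each constraint, equality holds for (ii) and (iii); the remaining constraints have slack.

(ii) and (iii)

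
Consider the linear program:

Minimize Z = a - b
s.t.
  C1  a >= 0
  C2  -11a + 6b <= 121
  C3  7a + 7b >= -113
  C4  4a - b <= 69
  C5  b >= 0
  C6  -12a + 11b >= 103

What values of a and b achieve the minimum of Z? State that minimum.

a = 535/13, b = 1243/13, minimum Z = -708/13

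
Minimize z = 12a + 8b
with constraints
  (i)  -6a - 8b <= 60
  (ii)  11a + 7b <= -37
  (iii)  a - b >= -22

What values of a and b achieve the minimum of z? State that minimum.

Extreme points and z = 12a + 8b:
  (62/23, -219/23) → z = -1008/23
  (-118/7, 36/7) → z = -1128/7
  (-191/18, 205/18) → z = -326/9

The binding constraints are -6a - 8b = 60 and a - b = -22.
Solving simultaneously gives a = -118/7, b = 36/7.

a = -118/7, b = 36/7, minimum z = -1128/7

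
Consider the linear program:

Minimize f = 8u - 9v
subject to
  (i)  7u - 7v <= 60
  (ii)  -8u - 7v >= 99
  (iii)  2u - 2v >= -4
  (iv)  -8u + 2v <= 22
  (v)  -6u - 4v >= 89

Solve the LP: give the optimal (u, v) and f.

u = -133/22, v = -145/11, minimum f = 773/11

The optimum lies where -8u + 2v = 22 and -6u - 4v = 89.
Solving simultaneously gives u = -133/22, v = -145/11.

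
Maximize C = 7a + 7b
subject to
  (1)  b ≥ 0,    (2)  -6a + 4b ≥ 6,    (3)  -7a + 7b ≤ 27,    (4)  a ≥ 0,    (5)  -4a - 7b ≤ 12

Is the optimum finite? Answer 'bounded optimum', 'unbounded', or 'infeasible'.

bounded optimum

Extreme points and C = 7a + 7b:
  (33/7, 60/7) → C = 93
  (0, 3/2) → C = 21/2
  (0, 27/7) → C = 27
The feasible region has finitely many vertices and no improving ray; the maximum is 93 at (33/7, 60/7).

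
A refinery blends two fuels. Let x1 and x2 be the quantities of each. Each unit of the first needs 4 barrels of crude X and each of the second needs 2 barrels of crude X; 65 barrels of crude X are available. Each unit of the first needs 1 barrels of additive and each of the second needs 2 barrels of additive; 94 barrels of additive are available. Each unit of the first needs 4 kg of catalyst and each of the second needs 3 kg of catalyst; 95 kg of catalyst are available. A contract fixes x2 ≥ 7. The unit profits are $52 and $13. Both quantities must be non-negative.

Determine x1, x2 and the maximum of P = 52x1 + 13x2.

x1 = 51/4, x2 = 7, maximum P = 754

Extreme points and P = 52x1 + 13x2:
  (0, 95/3) → P = 1235/3
  (0, 7) → P = 91
  (5/4, 30) → P = 455
  (51/4, 7) → P = 754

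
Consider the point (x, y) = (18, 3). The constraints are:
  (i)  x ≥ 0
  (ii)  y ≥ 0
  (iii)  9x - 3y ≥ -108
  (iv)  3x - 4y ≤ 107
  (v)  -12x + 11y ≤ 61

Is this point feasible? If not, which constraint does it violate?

(i): 18 ≥ 0 ✓
(ii): 3 ≥ 0 ✓
(iii): 153 ≥ -108 ✓
(iv): 42 ≤ 107 ✓
(v): -183 ≤ 61 ✓

feasible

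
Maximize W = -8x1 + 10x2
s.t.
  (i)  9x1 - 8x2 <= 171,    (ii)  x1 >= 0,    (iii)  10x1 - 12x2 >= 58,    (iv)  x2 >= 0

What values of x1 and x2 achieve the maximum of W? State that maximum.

x1 = 397/7, x2 = 297/7, maximum W = -206/7

Extreme points and W = -8x1 + 10x2:
  (397/7, 297/7) → W = -206/7
  (19, 0) → W = -152
  (29/5, 0) → W = -232/5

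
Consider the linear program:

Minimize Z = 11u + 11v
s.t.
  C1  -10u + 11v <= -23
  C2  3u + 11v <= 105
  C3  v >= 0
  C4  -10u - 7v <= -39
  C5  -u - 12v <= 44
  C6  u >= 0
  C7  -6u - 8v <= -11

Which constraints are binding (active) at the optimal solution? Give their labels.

C3 and C4

Extreme points and Z = 11u + 11v:
  (128/13, 981/143) → Z = 2389/13
  (59/18, 8/9) → Z = 275/6
  (35, 0) → Z = 385
  (39/10, 0) → Z = 429/10

The minimum is at (39/10, 0). Substituting into each constraint, equality holds for C3 and C4; the remaining constraints have slack.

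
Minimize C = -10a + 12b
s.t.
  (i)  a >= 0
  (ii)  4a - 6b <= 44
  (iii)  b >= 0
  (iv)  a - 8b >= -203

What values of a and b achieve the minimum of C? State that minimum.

The binding constraints are 4a - 6b = 44 and a - 8b = -203.
Solving simultaneously gives a = 785/13, b = 428/13.

a = 785/13, b = 428/13, minimum C = -2714/13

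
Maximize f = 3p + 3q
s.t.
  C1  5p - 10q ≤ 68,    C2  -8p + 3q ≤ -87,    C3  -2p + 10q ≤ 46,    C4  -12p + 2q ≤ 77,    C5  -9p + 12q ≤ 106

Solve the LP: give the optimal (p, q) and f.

Corner points and f = 3p + 3q:
  (666/65, -109/65) → f = 1671/65
  (38, 61/5) → f = 753/5
  (504/37, 271/37) → f = 2325/37

The optimum lies where 5p - 10q = 68 and -2p + 10q = 46.
Solving simultaneously gives p = 38, q = 61/5.

p = 38, q = 61/5, maximum f = 753/5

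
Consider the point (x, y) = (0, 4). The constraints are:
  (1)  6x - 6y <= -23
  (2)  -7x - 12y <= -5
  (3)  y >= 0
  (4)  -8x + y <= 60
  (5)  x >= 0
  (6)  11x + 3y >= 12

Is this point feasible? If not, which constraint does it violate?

feasible

(1): -24 ≤ -23 ✓
(2): -48 ≤ -5 ✓
(3): 4 ≥ 0 ✓
(4): 4 ≤ 60 ✓
(5): 0 ≥ 0 ✓
(6): 12 ≥ 12 ✓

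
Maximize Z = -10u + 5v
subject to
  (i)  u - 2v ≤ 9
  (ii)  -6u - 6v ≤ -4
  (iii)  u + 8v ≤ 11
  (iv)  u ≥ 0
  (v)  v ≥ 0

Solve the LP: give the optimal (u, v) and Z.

Extreme points and Z = -10u + 5v:
  (47/5, 1/5) → Z = -93
  (9, 0) → Z = -90
  (0, 2/3) → Z = 10/3
  (2/3, 0) → Z = -20/3
  (0, 11/8) → Z = 55/8

The optimum lies where u + 8v = 11 and u = 0.
Solving simultaneously gives u = 0, v = 11/8.

u = 0, v = 11/8, maximum Z = 55/8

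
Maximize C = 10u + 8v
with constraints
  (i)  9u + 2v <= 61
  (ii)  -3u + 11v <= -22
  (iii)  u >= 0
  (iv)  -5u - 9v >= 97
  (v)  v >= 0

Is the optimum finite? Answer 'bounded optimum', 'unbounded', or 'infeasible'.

infeasible

The boundaries 9u + 2v = 61 and -5u - 9v = 97 meet at (743/71, -1178/71), but that point violates v ≥ 0. Every candidate vertex is excluded by some other constraint, so the feasible region is empty.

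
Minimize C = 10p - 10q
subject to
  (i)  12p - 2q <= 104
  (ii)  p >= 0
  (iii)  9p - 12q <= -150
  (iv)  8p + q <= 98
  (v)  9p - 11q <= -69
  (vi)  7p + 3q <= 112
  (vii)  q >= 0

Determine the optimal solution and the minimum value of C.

Corner points and C = 10p - 10q:
  (0, 25/2) → C = -125
  (0, 112/3) → C = -1120/3
  (298/37, 686/37) → C = -3880/37

At the optimal vertex, p = 0 and 7p + 3q = 112.
Solving simultaneously gives p = 0, q = 112/3.

p = 0, q = 112/3, minimum C = -1120/3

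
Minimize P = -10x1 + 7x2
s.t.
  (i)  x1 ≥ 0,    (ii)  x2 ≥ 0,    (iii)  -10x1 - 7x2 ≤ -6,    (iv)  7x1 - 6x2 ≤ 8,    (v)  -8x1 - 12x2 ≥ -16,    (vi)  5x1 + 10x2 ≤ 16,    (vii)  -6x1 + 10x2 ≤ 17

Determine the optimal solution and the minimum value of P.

x1 = 16/11, x2 = 4/11, minimum P = -12

Feasible corners and P = -10x1 + 7x2:
  (0, 6/7) → P = 6
  (0, 4/3) → P = 28/3
  (3/5, 0) → P = -6
  (8/7, 0) → P = -80/7
  (16/11, 4/11) → P = -12

The binding constraints are 7x1 - 6x2 = 8 and -8x1 - 12x2 = -16.
Solving simultaneously gives x1 = 16/11, x2 = 4/11.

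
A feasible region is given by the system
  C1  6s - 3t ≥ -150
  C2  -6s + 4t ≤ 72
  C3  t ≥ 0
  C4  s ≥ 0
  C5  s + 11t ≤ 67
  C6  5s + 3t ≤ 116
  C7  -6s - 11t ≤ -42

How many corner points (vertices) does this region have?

Of the 21 pairwise boundary intersections, those satisfying every inequality are:
  (116/5, 0)
  (7, 0)
  (0, 67/11)
  (0, 42/11)
  (1075/52, 219/52)

5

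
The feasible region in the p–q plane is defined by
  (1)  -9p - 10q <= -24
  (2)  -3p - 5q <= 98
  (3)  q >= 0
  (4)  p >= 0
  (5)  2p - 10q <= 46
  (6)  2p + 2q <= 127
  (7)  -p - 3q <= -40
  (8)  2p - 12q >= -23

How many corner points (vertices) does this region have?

Intersecting each pair of boundary lines and keeping only the points that satisfy every inequality leaves:
  (227/4, 27/4)
  (269/8, 17/8)
  (739/14, 75/7)
  (137/6, 103/18)

4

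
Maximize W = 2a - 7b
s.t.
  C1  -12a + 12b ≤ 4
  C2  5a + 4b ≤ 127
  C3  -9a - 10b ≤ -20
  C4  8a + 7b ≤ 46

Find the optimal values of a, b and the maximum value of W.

Feasible corners and W = 2a - 7b:
  (50/57, 23/19) → W = -383/57
  (131/45, 146/45) → W = -152/9
  (320/17, -254/17) → W = 2418/17

a = 320/17, b = -254/17, maximum W = 2418/17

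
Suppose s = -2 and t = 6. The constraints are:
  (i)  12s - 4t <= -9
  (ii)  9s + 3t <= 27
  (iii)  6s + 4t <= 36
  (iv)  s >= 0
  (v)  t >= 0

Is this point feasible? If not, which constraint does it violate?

not feasible — violates (iv)

Constraint (iv): s = -2, which is not ≥ 0. All other constraints are satisfied.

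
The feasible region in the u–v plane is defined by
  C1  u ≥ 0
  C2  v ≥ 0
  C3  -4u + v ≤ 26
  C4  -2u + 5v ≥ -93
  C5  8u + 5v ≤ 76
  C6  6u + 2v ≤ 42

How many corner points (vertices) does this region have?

4

Of the 15 pairwise boundary intersections, those satisfying every inequality are:
  (0, 0)
  (0, 76/5)
  (7, 0)
  (29/7, 60/7)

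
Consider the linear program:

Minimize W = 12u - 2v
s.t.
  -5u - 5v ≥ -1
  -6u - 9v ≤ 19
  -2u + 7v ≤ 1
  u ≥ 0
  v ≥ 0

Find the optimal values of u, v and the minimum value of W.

u = 0, v = 1/7, minimum W = -2/7

Feasible corners and W = 12u - 2v:
  (2/45, 7/45) → W = 2/9
  (1/5, 0) → W = 12/5
  (0, 1/7) → W = -2/7
  (0, 0) → W = 0

The optimum lies where -2u + 7v = 1 and u = 0.
Solving simultaneously gives u = 0, v = 1/7.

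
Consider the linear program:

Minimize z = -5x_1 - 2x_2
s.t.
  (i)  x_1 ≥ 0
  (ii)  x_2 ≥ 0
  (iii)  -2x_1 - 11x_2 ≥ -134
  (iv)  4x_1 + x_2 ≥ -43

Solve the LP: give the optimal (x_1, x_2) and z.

x_1 = 67, x_2 = 0, minimum z = -335

The optimum lies where x_2 = 0 and -2x_1 - 11x_2 = -134.
Solving simultaneously gives x_1 = 67, x_2 = 0.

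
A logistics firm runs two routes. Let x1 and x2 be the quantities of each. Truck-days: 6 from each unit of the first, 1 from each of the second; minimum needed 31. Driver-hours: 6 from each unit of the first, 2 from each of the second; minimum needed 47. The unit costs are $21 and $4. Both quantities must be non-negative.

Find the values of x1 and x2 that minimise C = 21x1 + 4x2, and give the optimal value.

Vertices and C = 21x1 + 4x2:
  (0, 31) → C = 124
  (47/6, 0) → C = 329/2
  (5/2, 16) → C = 233/2
The feasible region is unbounded (it extends along (0, 1), (1, 0)), but C strictly increases along every unbounded feasible direction, so there is no improving ray and the minimum is attained at a vertex.

At the optimal vertex, 6x1 + x2 = 31 and 6x1 + 2x2 = 47.
Solving simultaneously gives x1 = 5/2, x2 = 16.

x1 = 5/2, x2 = 16, minimum C = 233/2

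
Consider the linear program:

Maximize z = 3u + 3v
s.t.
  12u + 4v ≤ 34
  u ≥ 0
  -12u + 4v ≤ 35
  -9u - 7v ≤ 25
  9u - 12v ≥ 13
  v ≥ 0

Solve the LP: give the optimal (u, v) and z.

Corner points and z = 3u + 3v:
  (23/9, 5/6) → z = 61/6
  (17/6, 0) → z = 17/2
  (13/9, 0) → z = 13/3

The optimum lies where 12u + 4v = 34 and 9u - 12v = 13.
Solving simultaneously gives u = 23/9, v = 5/6.

u = 23/9, v = 5/6, maximum z = 61/6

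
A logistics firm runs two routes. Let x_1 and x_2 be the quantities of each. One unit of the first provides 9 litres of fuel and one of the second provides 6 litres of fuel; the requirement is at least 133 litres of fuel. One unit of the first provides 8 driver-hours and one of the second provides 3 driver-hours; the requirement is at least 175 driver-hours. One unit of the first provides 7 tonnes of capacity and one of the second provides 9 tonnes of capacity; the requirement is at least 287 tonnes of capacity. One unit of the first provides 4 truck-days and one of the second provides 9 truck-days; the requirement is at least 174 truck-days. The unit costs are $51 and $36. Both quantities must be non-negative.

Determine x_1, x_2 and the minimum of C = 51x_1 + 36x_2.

x_1 = 14, x_2 = 21, minimum C = 1470

The feasible region is unbounded (it extends along (0, 1), (1, 0)), but C strictly increases along every unbounded feasible direction, so there is no improving ray and the minimum is attained at a vertex.

The optimum lies where 8x_1 + 3x_2 = 175 and 7x_1 + 9x_2 = 287.
Solving simultaneously gives x_1 = 14, x_2 = 21.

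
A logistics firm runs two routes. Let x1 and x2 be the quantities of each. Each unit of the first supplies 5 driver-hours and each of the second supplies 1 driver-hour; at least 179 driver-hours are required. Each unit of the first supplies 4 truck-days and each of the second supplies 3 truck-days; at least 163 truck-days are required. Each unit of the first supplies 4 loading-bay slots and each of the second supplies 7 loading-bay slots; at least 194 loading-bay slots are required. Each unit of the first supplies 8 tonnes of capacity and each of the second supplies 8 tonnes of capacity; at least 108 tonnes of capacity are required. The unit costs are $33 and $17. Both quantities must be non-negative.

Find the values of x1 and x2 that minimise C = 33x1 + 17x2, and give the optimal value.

x1 = 34, x2 = 9, minimum C = 1275

Vertices and C = 33x1 + 17x2:
  (0, 179) → C = 3043
  (97/2, 0) → C = 3201/2
  (34, 9) → C = 1275
  (559/16, 31/4) → C = 20555/16
The feasible region is unbounded (it extends along (0, 1), (1, 0)), but C strictly increases along every unbounded feasible direction, so there is no improving ray and the minimum is attained at a vertex.

At the optimal vertex, 5x1 + x2 = 179 and 4x1 + 3x2 = 163.
Solving simultaneously gives x1 = 34, x2 = 9.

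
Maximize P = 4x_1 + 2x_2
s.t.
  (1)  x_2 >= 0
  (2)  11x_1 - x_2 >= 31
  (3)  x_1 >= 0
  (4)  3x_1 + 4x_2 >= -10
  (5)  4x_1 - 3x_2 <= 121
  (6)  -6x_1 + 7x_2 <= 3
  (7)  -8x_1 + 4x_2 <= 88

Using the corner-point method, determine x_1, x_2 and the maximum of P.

x_1 = 428/5, x_2 = 369/5, maximum P = 490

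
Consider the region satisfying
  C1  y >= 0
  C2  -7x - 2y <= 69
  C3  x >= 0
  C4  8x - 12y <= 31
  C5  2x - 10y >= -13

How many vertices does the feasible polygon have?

The feasible vertices (each the meet of two boundaries and inside every other half-plane) are:
  (0, 0)
  (31/8, 0)
  (0, 13/10)
  (233/28, 83/28)

4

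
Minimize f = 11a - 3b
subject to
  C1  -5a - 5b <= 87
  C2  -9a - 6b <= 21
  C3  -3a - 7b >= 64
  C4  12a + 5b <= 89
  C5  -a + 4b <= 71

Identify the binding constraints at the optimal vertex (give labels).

Extreme points and f = 11a - 3b:
  (79/15, -57/5) → f = 1382/15
  (71/3, -39) → f = 1132/3
  (41/3, -15) → f = 586/3

The minimum is at (79/15, -57/5). Substituting into each constraint, equality holds for C2 and C3; the remaining constraints have slack.

C2 and C3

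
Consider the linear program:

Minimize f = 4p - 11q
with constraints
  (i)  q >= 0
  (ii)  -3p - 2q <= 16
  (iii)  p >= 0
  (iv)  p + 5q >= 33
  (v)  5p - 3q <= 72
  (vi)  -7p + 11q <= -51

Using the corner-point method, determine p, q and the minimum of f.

Vertices and f = 4p - 11q:
  (459/28, 93/28) → f = 813/28
  (309/23, 90/23) → f = 246/23
  (639/34, 249/34) → f = -183/34

The binding constraints are 5p - 3q = 72 and -7p + 11q = -51.
Solving simultaneously gives p = 639/34, q = 249/34.

p = 639/34, q = 249/34, minimum f = -183/34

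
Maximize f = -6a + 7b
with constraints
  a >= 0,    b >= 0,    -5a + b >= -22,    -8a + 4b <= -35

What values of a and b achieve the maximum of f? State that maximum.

a = 53/12, b = 1/12, maximum f = -311/12

Extreme points and f = -6a + 7b:
  (22/5, 0) → f = -132/5
  (35/8, 0) → f = -105/4
  (53/12, 1/12) → f = -311/12

The optimum lies where -5a + b = -22 and -8a + 4b = -35.
Solving simultaneously gives a = 53/12, b = 1/12.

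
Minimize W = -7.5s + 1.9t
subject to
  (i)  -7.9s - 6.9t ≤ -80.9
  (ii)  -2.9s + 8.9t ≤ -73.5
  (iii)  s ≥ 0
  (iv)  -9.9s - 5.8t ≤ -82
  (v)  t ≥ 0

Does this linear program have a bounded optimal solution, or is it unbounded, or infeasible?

unbounded

From the feasible point (735/29, 0), moving in the direction (8.9, 2.9) keeps every constraint satisfied while W decreases without bound.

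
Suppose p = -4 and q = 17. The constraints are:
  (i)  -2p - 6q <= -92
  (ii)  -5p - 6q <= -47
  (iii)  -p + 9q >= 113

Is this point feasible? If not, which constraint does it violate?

feasible

(i): -94 ≤ -92 ✓
(ii): -82 ≤ -47 ✓
(iii): 157 ≥ 113 ✓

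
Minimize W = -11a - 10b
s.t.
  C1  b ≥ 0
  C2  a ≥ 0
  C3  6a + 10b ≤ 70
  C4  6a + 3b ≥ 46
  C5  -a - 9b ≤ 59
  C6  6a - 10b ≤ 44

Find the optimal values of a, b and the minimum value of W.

a = 19/2, b = 13/10, minimum W = -235/2

Feasible corners and W = -11a - 10b:
  (125/21, 24/7) → W = -2095/21
  (19/2, 13/10) → W = -235/2
  (296/39, 2/13) → W = -3316/39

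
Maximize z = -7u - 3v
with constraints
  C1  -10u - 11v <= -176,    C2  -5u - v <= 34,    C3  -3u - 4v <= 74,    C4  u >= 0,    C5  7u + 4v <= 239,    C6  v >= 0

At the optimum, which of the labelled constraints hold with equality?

Extreme points and z = -7u - 3v:
  (0, 16) → z = -48
  (88/5, 0) → z = -616/5
  (0, 239/4) → z = -717/4
  (239/7, 0) → z = -239

The maximum is at (0, 16). Substituting into each constraint, equality holds for C1 and C4; the remaining constraints have slack.

C1 and C4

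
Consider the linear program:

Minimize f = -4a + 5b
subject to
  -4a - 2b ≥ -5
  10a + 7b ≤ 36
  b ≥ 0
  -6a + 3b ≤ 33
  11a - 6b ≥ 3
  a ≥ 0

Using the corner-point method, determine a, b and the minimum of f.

Corner points and f = -4a + 5b:
  (5/4, 0) → f = -5
  (18/23, 43/46) → f = 71/46
  (3/11, 0) → f = -12/11

a = 5/4, b = 0, minimum f = -5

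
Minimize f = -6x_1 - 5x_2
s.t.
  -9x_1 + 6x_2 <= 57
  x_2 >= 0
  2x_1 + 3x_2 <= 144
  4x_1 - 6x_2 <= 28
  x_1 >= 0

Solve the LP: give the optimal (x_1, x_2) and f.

Extreme points and f = -6x_1 - 5x_2:
  (231/13, 470/13) → f = -3736/13
  (0, 19/2) → f = -95/2
  (7, 0) → f = -42
  (0, 0) → f = 0
  (79/2, 65/3) → f = -1036/3

The optimum lies where 2x_1 + 3x_2 = 144 and 4x_1 - 6x_2 = 28.
Solving simultaneously gives x_1 = 79/2, x_2 = 65/3.

x_1 = 79/2, x_2 = 65/3, minimum f = -1036/3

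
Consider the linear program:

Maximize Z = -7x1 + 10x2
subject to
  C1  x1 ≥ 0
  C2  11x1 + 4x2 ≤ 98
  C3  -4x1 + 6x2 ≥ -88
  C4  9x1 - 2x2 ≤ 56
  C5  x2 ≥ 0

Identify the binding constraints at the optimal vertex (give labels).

C1 and C2

Extreme points and Z = -7x1 + 10x2:
  (0, 49/2) → Z = 245
  (0, 0) → Z = 0
  (210/29, 133/29) → Z = -140/29
  (56/9, 0) → Z = -392/9

The maximum is at (0, 49/2). Substituting into each constraint, equality holds for C1 and C2; the remaining constraints have slack.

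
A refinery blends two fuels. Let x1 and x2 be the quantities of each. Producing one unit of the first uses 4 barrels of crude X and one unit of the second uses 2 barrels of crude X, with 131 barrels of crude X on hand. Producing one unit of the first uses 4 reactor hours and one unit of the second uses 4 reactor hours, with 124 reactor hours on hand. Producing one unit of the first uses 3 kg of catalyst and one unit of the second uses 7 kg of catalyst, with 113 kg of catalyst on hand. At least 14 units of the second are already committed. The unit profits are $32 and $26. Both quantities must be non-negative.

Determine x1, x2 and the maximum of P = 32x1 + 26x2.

Corner points and P = 32x1 + 26x2:
  (0, 113/7) → P = 2938/7
  (0, 14) → P = 364
  (5, 14) → P = 524

The optimum lies where 3x1 + 7x2 = 113 and x2 = 14.
Solving simultaneously gives x1 = 5, x2 = 14.

x1 = 5, x2 = 14, maximum P = 524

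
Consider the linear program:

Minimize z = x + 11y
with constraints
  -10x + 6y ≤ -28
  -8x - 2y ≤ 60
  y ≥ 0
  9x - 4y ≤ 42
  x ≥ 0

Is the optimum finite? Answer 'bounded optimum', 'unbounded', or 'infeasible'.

bounded optimum

Feasible corners and z = x + 11y:
  (14/5, 0) → z = 14/5
  (10, 12) → z = 142
  (14/3, 0) → z = 14/3
The feasible region has finitely many vertices and no improving ray; the minimum is 14/5 at (14/5, 0).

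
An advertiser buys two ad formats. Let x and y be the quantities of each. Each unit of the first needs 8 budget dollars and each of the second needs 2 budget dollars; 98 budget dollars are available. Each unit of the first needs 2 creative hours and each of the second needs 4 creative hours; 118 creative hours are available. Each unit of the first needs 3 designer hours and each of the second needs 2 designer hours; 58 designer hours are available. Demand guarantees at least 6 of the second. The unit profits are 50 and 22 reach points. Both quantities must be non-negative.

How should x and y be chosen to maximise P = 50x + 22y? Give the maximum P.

x = 8, y = 17, maximum P = 774

Extreme points and P = 50x + 22y:
  (0, 29) → P = 638
  (0, 6) → P = 132
  (8, 17) → P = 774
  (43/4, 6) → P = 1339/2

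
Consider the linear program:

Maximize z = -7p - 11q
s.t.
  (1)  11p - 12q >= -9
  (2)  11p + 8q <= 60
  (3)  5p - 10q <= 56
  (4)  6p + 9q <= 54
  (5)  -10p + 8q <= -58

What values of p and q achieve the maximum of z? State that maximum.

p = 11/5, q = -9/2, maximum z = 341/10

Corner points and z = -7p - 11q:
  (524/75, -158/75) → z = -386/15
  (118/21, -19/84) → z = -3095/84
  (11/5, -9/2) → z = 341/10

The optimum lies where 5p - 10q = 56 and -10p + 8q = -58.
Solving simultaneously gives p = 11/5, q = -9/2.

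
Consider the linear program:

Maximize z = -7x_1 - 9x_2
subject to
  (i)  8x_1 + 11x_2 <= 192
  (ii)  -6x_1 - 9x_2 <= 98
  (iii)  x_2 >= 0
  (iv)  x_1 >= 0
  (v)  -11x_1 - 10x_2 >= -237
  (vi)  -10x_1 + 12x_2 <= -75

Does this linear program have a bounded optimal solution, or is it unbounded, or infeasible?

Extreme points and z = -7x_1 - 9x_2:
  (687/41, 216/41) → z = -6753/41
  (3129/206, 660/103) → z = -33783/206
  (237/11, 0) → z = -1659/11
  (15/2, 0) → z = -105/2
The feasible region has finitely many vertices and no improving ray; the maximum is -105/2 at (15/2, 0).

bounded optimum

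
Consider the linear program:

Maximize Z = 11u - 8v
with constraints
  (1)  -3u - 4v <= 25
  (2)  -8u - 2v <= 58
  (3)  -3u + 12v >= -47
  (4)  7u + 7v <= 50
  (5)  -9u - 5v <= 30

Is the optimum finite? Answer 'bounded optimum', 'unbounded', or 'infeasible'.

bounded optimum

Extreme points and Z = 11u - 8v:
  (-253/21, 403/21) → Z = -6007/21
  (-115/11, 141/11) → Z = -2393/11
  (929/105, -179/105) → Z = 11651/105
  (-125/123, -171/41) → Z = 2729/123
The feasible region has finitely many vertices and no improving ray; the maximum is 11651/105 at (929/105, -179/105).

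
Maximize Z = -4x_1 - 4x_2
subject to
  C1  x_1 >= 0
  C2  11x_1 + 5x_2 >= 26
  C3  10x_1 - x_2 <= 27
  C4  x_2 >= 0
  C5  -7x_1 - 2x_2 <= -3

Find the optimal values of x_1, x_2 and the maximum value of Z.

Extreme points and Z = -4x_1 - 4x_2:
  (0, 26/5) → Z = -104/5
  (26/11, 0) → Z = -104/11
  (27/10, 0) → Z = -54/5
The feasible region is unbounded (it extends along (0, 1), (1, 10)), but Z strictly decreases along every unbounded feasible direction, so there is no improving ray and the maximum is attained at a vertex.

x_1 = 26/11, x_2 = 0, maximum Z = -104/11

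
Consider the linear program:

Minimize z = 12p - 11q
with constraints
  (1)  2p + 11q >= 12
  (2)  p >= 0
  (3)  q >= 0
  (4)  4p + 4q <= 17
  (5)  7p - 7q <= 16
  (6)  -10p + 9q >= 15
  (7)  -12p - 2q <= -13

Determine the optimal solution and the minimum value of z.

p = 9/20, q = 19/5, minimum z = -182/5

Extreme points and z = 12p - 11q:
  (93/76, 115/38) → z = -707/38
  (9/20, 19/5) → z = -182/5
  (87/128, 155/64) → z = -1183/64

At the optimal vertex, 4p + 4q = 17 and -12p - 2q = -13.
Solving simultaneously gives p = 9/20, q = 19/5.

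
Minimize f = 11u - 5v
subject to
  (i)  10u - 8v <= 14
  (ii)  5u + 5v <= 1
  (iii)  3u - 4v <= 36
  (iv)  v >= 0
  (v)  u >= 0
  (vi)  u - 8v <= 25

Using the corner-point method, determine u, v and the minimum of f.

The optimum lies where 5u + 5v = 1 and u = 0.
Solving simultaneously gives u = 0, v = 1/5.

u = 0, v = 1/5, minimum f = -1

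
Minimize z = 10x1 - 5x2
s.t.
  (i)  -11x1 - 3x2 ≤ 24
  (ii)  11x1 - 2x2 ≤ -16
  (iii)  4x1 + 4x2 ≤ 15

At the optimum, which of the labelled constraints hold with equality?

Extreme points and z = 10x1 - 5x2:
  (-96/55, -8/5) → z = -104/11
  (-141/32, 261/32) → z = -2715/32
  (-17/26, 229/52) → z = -1485/52

The minimum is at (-141/32, 261/32). Substituting into each constraint, equality holds for (i) and (iii); the remaining constraints have slack.

(i) and (iii)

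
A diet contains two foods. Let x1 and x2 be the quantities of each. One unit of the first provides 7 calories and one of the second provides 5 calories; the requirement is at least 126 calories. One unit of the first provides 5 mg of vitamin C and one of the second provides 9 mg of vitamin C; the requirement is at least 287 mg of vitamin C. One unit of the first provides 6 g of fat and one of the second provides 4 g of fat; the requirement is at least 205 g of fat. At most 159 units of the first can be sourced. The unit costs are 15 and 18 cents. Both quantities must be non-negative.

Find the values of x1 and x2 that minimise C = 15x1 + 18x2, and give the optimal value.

Vertices and C = 15x1 + 18x2:
  (0, 205/4) → C = 1845/2
  (287/5, 0) → C = 861
  (159, 0) → C = 2385
  (41/2, 41/2) → C = 1353/2
The feasible region is unbounded (it extends along (0, 1)), but C strictly increases along every unbounded feasible direction, so there is no improving ray and the minimum is attained at a vertex.

x1 = 41/2, x2 = 41/2, minimum C = 1353/2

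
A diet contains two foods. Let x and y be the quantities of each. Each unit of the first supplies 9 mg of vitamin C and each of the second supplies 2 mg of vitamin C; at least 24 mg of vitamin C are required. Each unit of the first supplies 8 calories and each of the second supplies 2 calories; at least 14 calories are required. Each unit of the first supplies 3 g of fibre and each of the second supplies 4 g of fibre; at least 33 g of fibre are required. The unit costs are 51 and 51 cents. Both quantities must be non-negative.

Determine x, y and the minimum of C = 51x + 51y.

x = 1, y = 15/2, minimum C = 867/2

Feasible corners and C = 51x + 51y:
  (0, 12) → C = 612
  (11, 0) → C = 561
  (1, 15/2) → C = 867/2
The feasible region is unbounded (it extends along (0, 1), (1, 0)), but C strictly increases along every unbounded feasible direction, so there is no improving ray and the minimum is attained at a vertex.

The optimum lies where 9x + 2y = 24 and 3x + 4y = 33.
Solving simultaneously gives x = 1, y = 15/2.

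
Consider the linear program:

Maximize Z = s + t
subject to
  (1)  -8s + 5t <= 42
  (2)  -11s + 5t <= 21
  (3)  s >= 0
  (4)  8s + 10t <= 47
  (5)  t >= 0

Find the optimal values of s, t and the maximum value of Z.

s = 47/8, t = 0, maximum Z = 47/8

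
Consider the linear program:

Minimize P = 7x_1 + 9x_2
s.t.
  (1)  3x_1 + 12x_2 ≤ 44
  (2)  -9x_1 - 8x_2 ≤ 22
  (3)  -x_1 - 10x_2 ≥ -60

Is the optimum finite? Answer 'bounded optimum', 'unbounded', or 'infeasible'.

unbounded

From the feasible point (-22/3, 11/2), moving in the direction (8, -9) keeps every constraint satisfied while P decreases without bound.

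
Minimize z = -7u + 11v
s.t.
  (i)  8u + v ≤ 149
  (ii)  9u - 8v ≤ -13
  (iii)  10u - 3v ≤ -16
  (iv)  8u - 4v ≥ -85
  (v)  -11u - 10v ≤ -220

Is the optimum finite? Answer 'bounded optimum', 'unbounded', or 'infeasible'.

bounded optimum

Feasible corners and z = -7u + 11v:
  (191/16, 361/8) → z = 6605/16
  (500/133, 2376/133) → z = 22636/133
  (15/62, 2695/124) → z = 29435/124
The feasible region has finitely many vertices and no improving ray; the minimum is 22636/133 at (500/133, 2376/133).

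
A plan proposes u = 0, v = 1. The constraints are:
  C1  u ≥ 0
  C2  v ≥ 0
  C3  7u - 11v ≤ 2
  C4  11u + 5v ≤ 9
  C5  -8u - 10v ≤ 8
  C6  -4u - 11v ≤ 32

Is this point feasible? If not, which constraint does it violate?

C1: 0 ≥ 0 ✓
C2: 1 ≥ 0 ✓
C3: -11 ≤ 2 ✓
C4: 5 ≤ 9 ✓
C5: -10 ≤ 8 ✓
C6: -11 ≤ 32 ✓

feasible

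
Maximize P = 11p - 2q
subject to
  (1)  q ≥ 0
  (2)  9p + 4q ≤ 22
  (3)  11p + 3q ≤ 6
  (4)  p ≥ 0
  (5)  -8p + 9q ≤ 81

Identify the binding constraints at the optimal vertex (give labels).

Extreme points and P = 11p - 2q:
  (6/11, 0) → P = 6
  (0, 0) → P = 0
  (0, 2) → P = -4

The maximum is at (6/11, 0). Substituting into each constraint, equality holds for (1) and (3); the remaining constraints have slack.

(1) and (3)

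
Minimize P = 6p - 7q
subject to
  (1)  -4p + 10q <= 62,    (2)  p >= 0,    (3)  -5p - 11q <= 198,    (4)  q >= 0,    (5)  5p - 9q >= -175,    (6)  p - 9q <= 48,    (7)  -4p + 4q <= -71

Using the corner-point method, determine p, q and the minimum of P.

Feasible corners and P = 6p - 7q:
  (479/12, 133/6) → P = 253/3
  (48, 0) → P = 288
  (71/4, 0) → P = 213/2
The feasible region is unbounded (it extends along (5, 2), (9, 1)), but P strictly increases along every unbounded feasible direction, so there is no improving ray and the minimum is attained at a vertex.

The optimum lies where -4p + 10q = 62 and -4p + 4q = -71.
Solving simultaneously gives p = 479/12, q = 133/6.

p = 479/12, q = 133/6, minimum P = 253/3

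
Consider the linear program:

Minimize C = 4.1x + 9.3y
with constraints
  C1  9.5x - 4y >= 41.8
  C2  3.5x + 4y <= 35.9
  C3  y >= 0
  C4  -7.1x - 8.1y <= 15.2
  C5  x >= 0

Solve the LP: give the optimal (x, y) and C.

Vertices and C = 4.1x + 9.3y:
  (777/130, 779/208) → C = 617091/10400
  (22/5, 0) → C = 451/25
  (359/35, 0) → C = 14719/350

At the optimal vertex, 9.5x - 4y = 41.8 and y = 0.
Solving simultaneously gives x = 22/5, y = 0.

x = 4.4, y = 0, minimum C = 18.04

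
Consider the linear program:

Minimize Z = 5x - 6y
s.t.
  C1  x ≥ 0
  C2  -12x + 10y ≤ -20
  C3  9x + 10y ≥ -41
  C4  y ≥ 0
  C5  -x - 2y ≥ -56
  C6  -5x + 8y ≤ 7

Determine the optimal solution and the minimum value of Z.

Vertices and Z = 5x - 6y:
  (5/3, 0) → Z = 25/3
  (5, 4) → Z = 1
  (56, 0) → Z = 280
  (217/9, 287/18) → Z = 224/9

At the optimal vertex, -12x + 10y = -20 and -5x + 8y = 7.
Solving simultaneously gives x = 5, y = 4.

x = 5, y = 4, minimum Z = 1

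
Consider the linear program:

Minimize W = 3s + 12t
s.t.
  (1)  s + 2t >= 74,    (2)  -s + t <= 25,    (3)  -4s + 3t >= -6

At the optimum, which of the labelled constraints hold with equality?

(1) and (3)

Extreme points and W = 3s + 12t:
  (8, 33) → W = 420
  (234/11, 290/11) → W = 4182/11
  (81, 106) → W = 1515

The minimum is at (234/11, 290/11). Substituting into each constraint, equality holds for (1) and (3); the remaining constraints have slack.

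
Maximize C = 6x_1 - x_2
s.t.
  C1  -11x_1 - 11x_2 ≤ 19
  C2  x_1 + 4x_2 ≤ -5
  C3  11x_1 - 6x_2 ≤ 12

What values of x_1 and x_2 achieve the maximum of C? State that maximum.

x_1 = 9/25, x_2 = -67/50, maximum C = 7/2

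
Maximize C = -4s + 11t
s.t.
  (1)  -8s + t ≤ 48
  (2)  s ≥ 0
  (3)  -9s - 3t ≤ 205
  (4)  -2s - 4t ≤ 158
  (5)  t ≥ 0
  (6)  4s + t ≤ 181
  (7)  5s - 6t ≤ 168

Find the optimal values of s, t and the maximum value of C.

Feasible corners and C = -4s + 11t:
  (0, 48) → C = 528
  (133/12, 410/3) → C = 1459
  (0, 0) → C = 0
  (168/5, 0) → C = -672/5
  (1254/29, 233/29) → C = -2453/29

s = 133/12, t = 410/3, maximum C = 1459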